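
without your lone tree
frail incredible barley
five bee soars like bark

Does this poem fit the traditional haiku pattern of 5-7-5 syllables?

Line 1: without (2), your (1), lone (1), tree (1) → 5 ✓
Line 2: frail (1), incredible (4), barley (2) → 7 ✓
Line 3: five (1), bee (1), soars (1), like (1), bark (1) → 5 ✓

Yes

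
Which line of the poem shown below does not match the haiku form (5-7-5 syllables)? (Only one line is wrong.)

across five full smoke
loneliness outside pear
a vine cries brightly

Line 1: "across five full smoke": 2+1+1+1 = 5 ✓
Line 2: "loneliness outside pear": 3+2+1 = 6 (expected 7)
Line 3: "a vine cries brightly": 1+1+1+2 = 5 ✓

The second line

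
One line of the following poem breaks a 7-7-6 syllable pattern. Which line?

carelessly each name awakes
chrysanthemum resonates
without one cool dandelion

Line 1: carelessly(3) + each(1) + name(1) + awakes(2) = 7 ✓
Line 2: chrysanthemum(4) + resonates(3) = 7 ✓
Line 3: without(2) + one(1) + cool(1) + dandelion(4) = 8 (expected 6)

The third line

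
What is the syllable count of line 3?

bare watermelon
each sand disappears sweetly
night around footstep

Line 3: night(1) + around(2) + footstep(2) = 5

5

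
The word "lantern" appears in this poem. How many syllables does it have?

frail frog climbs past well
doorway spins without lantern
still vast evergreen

"lantern" has 2 syllables.

2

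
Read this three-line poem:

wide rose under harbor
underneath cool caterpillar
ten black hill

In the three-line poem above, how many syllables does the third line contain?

3

The third line: "ten black hill": 1+1+1 = 3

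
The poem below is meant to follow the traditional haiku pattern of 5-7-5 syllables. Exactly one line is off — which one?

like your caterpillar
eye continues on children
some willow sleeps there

The first line

Line 1: "like your caterpillar": 1+1+4 = 6 (expected 5)
Line 2: "eye continues on children": 1+3+1+2 = 7 ✓
Line 3: "some willow sleeps there": 1+2+1+1 = 5 ✓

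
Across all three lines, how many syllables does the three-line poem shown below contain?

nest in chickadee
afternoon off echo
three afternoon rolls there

17

Line 1: nest (1), in (1), chickadee (3) → 5
Line 2: afternoon (3), off (1), echo (2) → 6
Line 3: three (1), afternoon (3), rolls (1), there (1) → 6
Total: 5 + 6 + 6 = 17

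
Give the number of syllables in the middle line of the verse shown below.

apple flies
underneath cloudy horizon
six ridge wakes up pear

The middle line: underneath(3) + cloudy(2) + horizon(3) = 8

8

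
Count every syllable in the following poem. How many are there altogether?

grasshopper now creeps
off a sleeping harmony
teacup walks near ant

17

Line 1: "grasshopper now creeps": 3+1+1 = 5
Line 2: "off a sleeping harmony": 1+1+2+3 = 7
Line 3: "teacup walks near ant": 2+1+1+1 = 5
Total: 5 + 7 + 5 = 17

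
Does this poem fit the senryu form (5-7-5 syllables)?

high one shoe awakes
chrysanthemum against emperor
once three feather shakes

No

Line 1: high (1), one (1), shoe (1), awakes (2) → 5 ✓
Line 2: chrysanthemum (4), against (2), emperor (3) → 9 (expected 7)
Line 3: once (1), three (1), feather (2), shakes (1) → 5 ✓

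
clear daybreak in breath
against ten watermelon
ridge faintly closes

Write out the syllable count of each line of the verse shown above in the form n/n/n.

Line 1: clear(1) + daybreak(2) + in(1) + breath(1) = 5
Line 2: against(2) + ten(1) + watermelon(4) = 7
Line 3: ridge(1) + faintly(2) + closes(2) = 5

5/7/5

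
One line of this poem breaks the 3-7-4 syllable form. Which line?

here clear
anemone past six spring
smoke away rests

The first line

Line 1: here (1), clear (1) → 2 (expected 3)
Line 2: anemone (4), past (1), six (1), spring (1) → 7 ✓
Line 3: smoke (1), away (2), rests (1) → 4 ✓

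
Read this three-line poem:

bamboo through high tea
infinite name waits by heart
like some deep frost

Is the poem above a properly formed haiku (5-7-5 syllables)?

No

Line 1: "bamboo through high tea": 2+1+1+1 = 5 ✓
Line 2: "infinite name waits by heart": 3+1+1+1+1 = 7 ✓
Line 3: "like some deep frost": 1+1+1+1 = 4 (expected 5)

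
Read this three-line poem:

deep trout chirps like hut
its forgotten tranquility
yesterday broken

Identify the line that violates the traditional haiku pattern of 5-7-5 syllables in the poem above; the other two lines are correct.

Line 2

Line 1: deep(1) + trout(1) + chirps(1) + like(1) + hut(1) = 5 ✓
Line 2: its(1) + forgotten(3) + tranquility(4) = 8 (expected 7)
Line 3: yesterday(3) + broken(2) = 5 ✓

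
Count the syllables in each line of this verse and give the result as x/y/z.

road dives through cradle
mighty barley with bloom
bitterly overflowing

Line 1: road (1), dives (1), through (1), cradle (2) → 5
Line 2: mighty (2), barley (2), with (1), bloom (1) → 6
Line 3: bitterly (3), overflowing (4) → 7

5/6/7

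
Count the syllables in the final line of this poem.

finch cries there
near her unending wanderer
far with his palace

The final line: far (1), with (1), his (1), palace (2) → 5

5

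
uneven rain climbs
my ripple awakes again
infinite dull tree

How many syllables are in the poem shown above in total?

Line 1: uneven(3) + rain(1) + climbs(1) = 5
Line 2: my(1) + ripple(2) + awakes(2) + again(2) = 7
Line 3: infinite(3) + dull(1) + tree(1) = 5
Total: 5 + 7 + 5 = 17

17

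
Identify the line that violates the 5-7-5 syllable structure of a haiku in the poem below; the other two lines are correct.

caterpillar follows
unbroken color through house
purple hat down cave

The first line

Line 1: caterpillar(4) + follows(2) = 6 (expected 5)
Line 2: unbroken(3) + color(2) + through(1) + house(1) = 7 ✓
Line 3: purple(2) + hat(1) + down(1) + cave(1) = 5 ✓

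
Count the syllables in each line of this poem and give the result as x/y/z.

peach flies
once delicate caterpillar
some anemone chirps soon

Line 1: peach (1), flies (1) → 2
Line 2: once (1), delicate (3), caterpillar (4) → 8
Line 3: some (1), anemone (4), chirps (1), soon (1) → 7

2/8/7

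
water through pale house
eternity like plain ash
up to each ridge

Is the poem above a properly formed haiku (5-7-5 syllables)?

Line 1: water (2), through (1), pale (1), house (1) → 5 ✓
Line 2: eternity (4), like (1), plain (1), ash (1) → 7 ✓
Line 3: up (1), to (1), each (1), ridge (1) → 4 (expected 5)

No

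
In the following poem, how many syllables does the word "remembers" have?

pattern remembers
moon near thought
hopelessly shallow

3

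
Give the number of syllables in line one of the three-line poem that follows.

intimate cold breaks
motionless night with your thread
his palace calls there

Line one: intimate (3), cold (1), breaks (1) → 5

5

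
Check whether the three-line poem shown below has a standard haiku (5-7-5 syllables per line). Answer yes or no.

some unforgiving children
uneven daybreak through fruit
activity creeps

Line 1: "some unforgiving children": 1+4+2 = 7 (expected 5)
Line 2: "uneven daybreak through fruit": 3+2+1+1 = 7 ✓
Line 3: "activity creeps": 4+1 = 5 ✓

No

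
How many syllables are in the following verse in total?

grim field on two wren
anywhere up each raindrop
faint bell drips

15

Line 1: grim(1) + field(1) + on(1) + two(1) + wren(1) = 5
Line 2: anywhere(3) + up(1) + each(1) + raindrop(2) = 7
Line 3: faint(1) + bell(1) + drips(1) = 3
Total: 5 + 7 + 3 = 15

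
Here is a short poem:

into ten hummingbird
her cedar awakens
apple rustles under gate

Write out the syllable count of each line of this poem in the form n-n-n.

Line 1: "into ten hummingbird": 2+1+3 = 6
Line 2: "her cedar awakens": 1+2+3 = 6
Line 3: "apple rustles under gate": 2+2+2+1 = 7

6-6-7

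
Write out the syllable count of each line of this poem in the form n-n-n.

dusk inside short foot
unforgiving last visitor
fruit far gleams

Line 1: dusk (1), inside (2), short (1), foot (1) → 5
Line 2: unforgiving (4), last (1), visitor (3) → 8
Line 3: fruit (1), far (1), gleams (1) → 3

5-8-3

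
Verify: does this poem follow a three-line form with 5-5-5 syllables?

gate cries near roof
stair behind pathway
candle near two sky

No

Line 1: gate(1) + cries(1) + near(1) + roof(1) = 4 (expected 5)
Line 2: stair(1) + behind(2) + pathway(2) = 5 ✓
Line 3: candle(2) + near(1) + two(1) + sky(1) = 5 ✓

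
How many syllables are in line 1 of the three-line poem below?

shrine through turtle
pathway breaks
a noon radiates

Line 1: shrine (1), through (1), turtle (2) → 4

4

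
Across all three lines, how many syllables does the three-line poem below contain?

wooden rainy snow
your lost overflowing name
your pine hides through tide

Line 1: wooden(2) + rainy(2) + snow(1) = 5
Line 2: your(1) + lost(1) + overflowing(4) + name(1) = 7
Line 3: your(1) + pine(1) + hides(1) + through(1) + tide(1) = 5
Total: 5 + 7 + 5 = 17

17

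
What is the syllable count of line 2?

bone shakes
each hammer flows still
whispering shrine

Line 2: each (1), hammer (2), flows (1), still (1) → 5

5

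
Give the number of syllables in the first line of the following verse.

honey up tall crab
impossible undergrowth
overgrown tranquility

5

The first line: honey (2), up (1), tall (1), crab (1) → 5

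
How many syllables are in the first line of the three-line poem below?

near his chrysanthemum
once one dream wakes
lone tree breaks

The first line: near(1) + his(1) + chrysanthemum(4) = 6

6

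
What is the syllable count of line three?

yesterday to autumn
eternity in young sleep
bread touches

Line three: bread (1), touches (2) → 3

3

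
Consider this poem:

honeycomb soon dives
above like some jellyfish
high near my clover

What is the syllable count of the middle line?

7

The middle line: above(2) + like(1) + some(1) + jellyfish(3) = 7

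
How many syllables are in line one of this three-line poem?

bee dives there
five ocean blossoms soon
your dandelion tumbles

3

Line one: "bee dives there": 1+1+1 = 3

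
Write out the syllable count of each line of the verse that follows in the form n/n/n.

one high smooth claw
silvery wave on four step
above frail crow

4/7/4

Line 1: one(1) + high(1) + smooth(1) + claw(1) = 4
Line 2: silvery(3) + wave(1) + on(1) + four(1) + step(1) = 7
Line 3: above(2) + frail(1) + crow(1) = 4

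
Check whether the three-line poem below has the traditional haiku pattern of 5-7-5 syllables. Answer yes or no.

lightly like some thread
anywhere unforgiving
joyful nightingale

Line 1: lightly (2), like (1), some (1), thread (1) → 5 ✓
Line 2: anywhere (3), unforgiving (4) → 7 ✓
Line 3: joyful (2), nightingale (3) → 5 ✓

Yes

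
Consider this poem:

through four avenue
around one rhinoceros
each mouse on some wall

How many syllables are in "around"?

2

"around" has 2 syllables.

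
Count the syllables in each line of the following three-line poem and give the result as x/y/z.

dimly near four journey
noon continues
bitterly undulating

Line 1: dimly (2), near (1), four (1), journey (2) → 6
Line 2: noon (1), continues (3) → 4
Line 3: bitterly (3), undulating (4) → 7

6/4/7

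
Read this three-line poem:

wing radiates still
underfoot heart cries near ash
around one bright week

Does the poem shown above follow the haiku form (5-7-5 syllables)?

Line 1: wing(1) + radiates(3) + still(1) = 5 ✓
Line 2: underfoot(3) + heart(1) + cries(1) + near(1) + ash(1) = 7 ✓
Line 3: around(2) + one(1) + bright(1) + week(1) = 5 ✓

Yes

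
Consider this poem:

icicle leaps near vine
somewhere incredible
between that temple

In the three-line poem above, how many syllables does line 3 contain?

5

Line 3: "between that temple": 2+1+2 = 5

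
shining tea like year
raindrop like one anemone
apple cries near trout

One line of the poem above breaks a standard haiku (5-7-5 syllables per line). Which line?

Line 1: shining(2) + tea(1) + like(1) + year(1) = 5 ✓
Line 2: raindrop(2) + like(1) + one(1) + anemone(4) = 8 (expected 7)
Line 3: apple(2) + cries(1) + near(1) + trout(1) = 5 ✓

Line 2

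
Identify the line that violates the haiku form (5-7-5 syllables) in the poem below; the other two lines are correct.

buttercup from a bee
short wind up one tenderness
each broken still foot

Line 1

Line 1: "buttercup from a bee": 3+1+1+1 = 6 (expected 5)
Line 2: "short wind up one tenderness": 1+1+1+1+3 = 7 ✓
Line 3: "each broken still foot": 1+2+1+1 = 5 ✓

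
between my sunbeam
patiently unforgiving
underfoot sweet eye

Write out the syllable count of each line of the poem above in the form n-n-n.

Line 1: between(2) + my(1) + sunbeam(2) = 5
Line 2: patiently(3) + unforgiving(4) = 7
Line 3: underfoot(3) + sweet(1) + eye(1) = 5

5-7-5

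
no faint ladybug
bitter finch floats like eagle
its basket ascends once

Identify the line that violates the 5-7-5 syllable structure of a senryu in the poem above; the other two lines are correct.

Line 3

Line 1: no(1) + faint(1) + ladybug(3) = 5 ✓
Line 2: bitter(2) + finch(1) + floats(1) + like(1) + eagle(2) = 7 ✓
Line 3: its(1) + basket(2) + ascends(2) + once(1) = 6 (expected 5)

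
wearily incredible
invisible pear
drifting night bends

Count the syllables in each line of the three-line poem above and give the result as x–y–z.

Line 1: wearily (3), incredible (4) → 7
Line 2: invisible (4), pear (1) → 5
Line 3: drifting (2), night (1), bends (1) → 4

7–5–4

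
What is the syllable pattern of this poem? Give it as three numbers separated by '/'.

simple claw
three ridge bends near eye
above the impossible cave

Line 1: simple(2) + claw(1) = 3
Line 2: three(1) + ridge(1) + bends(1) + near(1) + eye(1) = 5
Line 3: above(2) + the(1) + impossible(4) + cave(1) = 8

3/5/8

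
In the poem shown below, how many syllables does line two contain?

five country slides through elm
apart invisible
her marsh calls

6

Line two: apart(2) + invisible(4) = 6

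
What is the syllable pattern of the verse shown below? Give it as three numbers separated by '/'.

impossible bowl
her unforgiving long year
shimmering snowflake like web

Line 1: impossible (4), bowl (1) → 5
Line 2: her (1), unforgiving (4), long (1), year (1) → 7
Line 3: shimmering (3), snowflake (2), like (1), web (1) → 7

5/7/7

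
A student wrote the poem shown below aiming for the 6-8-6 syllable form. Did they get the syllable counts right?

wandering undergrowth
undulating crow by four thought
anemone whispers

Yes

Line 1: "wandering undergrowth": 3+3 = 6 ✓
Line 2: "undulating crow by four thought": 4+1+1+1+1 = 8 ✓
Line 3: "anemone whispers": 4+2 = 6 ✓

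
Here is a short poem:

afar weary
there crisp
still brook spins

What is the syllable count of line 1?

Line 1: afar(2) + weary(2) = 4

4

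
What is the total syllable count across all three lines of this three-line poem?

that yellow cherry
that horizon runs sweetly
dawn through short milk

Line 1: that (1), yellow (2), cherry (2) → 5
Line 2: that (1), horizon (3), runs (1), sweetly (2) → 7
Line 3: dawn (1), through (1), short (1), milk (1) → 4
Total: 5 + 7 + 4 = 16

16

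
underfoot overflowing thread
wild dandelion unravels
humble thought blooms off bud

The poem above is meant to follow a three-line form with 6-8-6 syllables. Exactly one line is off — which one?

Line 1: underfoot(3) + overflowing(4) + thread(1) = 8 (expected 6)
Line 2: wild(1) + dandelion(4) + unravels(3) = 8 ✓
Line 3: humble(2) + thought(1) + blooms(1) + off(1) + bud(1) = 6 ✓

Line 1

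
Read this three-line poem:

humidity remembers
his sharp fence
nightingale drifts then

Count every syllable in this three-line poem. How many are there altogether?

Line 1: humidity(4) + remembers(3) = 7
Line 2: his(1) + sharp(1) + fence(1) = 3
Line 3: nightingale(3) + drifts(1) + then(1) = 5
Total: 7 + 3 + 5 = 15

15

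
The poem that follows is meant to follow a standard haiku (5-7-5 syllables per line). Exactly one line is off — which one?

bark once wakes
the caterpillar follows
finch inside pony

Line 1: "bark once wakes": 1+1+1 = 3 (expected 5)
Line 2: "the caterpillar follows": 1+4+2 = 7 ✓
Line 3: "finch inside pony": 1+2+2 = 5 ✓

Line 1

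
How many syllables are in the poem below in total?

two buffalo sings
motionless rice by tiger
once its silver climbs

17

Line 1: two (1), buffalo (3), sings (1) → 5
Line 2: motionless (3), rice (1), by (1), tiger (2) → 7
Line 3: once (1), its (1), silver (2), climbs (1) → 5
Total: 5 + 7 + 5 = 17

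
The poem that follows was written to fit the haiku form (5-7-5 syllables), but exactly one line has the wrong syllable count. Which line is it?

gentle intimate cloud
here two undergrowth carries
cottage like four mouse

The first line

Line 1: "gentle intimate cloud": 2+3+1 = 6 (expected 5)
Line 2: "here two undergrowth carries": 1+1+3+2 = 7 ✓
Line 3: "cottage like four mouse": 2+1+1+1 = 5 ✓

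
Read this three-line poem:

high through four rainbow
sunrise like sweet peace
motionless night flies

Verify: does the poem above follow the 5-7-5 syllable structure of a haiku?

Line 1: high (1), through (1), four (1), rainbow (2) → 5 ✓
Line 2: sunrise (2), like (1), sweet (1), peace (1) → 5 (expected 7)
Line 3: motionless (3), night (1), flies (1) → 5 ✓

No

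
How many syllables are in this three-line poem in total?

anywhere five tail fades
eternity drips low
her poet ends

16

Line 1: anywhere(3) + five(1) + tail(1) + fades(1) = 6
Line 2: eternity(4) + drips(1) + low(1) = 6
Line 3: her(1) + poet(2) + ends(1) = 4
Total: 6 + 6 + 4 = 16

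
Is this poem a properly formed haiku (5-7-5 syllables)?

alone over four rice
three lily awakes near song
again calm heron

Line 1: alone (2), over (2), four (1), rice (1) → 6 (expected 5)
Line 2: three (1), lily (2), awakes (2), near (1), song (1) → 7 ✓
Line 3: again (2), calm (1), heron (2) → 5 ✓

No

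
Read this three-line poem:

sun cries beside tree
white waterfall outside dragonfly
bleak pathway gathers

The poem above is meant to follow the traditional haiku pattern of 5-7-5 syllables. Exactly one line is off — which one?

Line 1: sun(1) + cries(1) + beside(2) + tree(1) = 5 ✓
Line 2: white(1) + waterfall(3) + outside(2) + dragonfly(3) = 9 (expected 7)
Line 3: bleak(1) + pathway(2) + gathers(2) = 5 ✓

The second line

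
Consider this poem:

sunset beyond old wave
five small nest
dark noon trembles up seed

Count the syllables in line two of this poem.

Line two: "five small nest": 1+1+1 = 3

3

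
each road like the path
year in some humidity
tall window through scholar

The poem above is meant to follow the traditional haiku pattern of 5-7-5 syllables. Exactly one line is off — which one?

Line 1: "each road like the path": 1+1+1+1+1 = 5 ✓
Line 2: "year in some humidity": 1+1+1+4 = 7 ✓
Line 3: "tall window through scholar": 1+2+1+2 = 6 (expected 5)

Line 3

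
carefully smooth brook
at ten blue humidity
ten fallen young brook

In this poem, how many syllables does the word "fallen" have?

2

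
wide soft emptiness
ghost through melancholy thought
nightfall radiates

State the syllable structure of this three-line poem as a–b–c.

5–7–5

Line 1: wide (1), soft (1), emptiness (3) → 5
Line 2: ghost (1), through (1), melancholy (4), thought (1) → 7
Line 3: nightfall (2), radiates (3) → 5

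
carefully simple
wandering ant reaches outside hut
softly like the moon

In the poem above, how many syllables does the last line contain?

5

The last line: "softly like the moon": 2+1+1+1 = 5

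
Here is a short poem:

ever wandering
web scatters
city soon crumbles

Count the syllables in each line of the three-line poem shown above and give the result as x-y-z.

Line 1: "ever wandering": 2+3 = 5
Line 2: "web scatters": 1+2 = 3
Line 3: "city soon crumbles": 2+1+2 = 5

5-3-5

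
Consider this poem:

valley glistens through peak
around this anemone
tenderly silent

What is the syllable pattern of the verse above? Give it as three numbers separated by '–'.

Line 1: "valley glistens through peak": 2+2+1+1 = 6
Line 2: "around this anemone": 2+1+4 = 7
Line 3: "tenderly silent": 3+2 = 5

6–7–5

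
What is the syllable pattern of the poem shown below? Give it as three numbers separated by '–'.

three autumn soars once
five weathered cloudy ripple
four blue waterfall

Line 1: three(1) + autumn(2) + soars(1) + once(1) = 5
Line 2: five(1) + weathered(2) + cloudy(2) + ripple(2) = 7
Line 3: four(1) + blue(1) + waterfall(3) = 5

5–7–5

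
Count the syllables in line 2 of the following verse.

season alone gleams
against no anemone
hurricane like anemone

Line 2: against (2), no (1), anemone (4) → 7

7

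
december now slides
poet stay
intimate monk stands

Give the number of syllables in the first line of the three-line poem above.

The first line: december(3) + now(1) + slides(1) = 5

5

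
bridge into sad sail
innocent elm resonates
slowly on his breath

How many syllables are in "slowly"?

2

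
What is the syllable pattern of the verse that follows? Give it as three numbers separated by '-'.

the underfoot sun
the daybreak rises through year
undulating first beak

Line 1: the (1), underfoot (3), sun (1) → 5
Line 2: the (1), daybreak (2), rises (2), through (1), year (1) → 7
Line 3: undulating (4), first (1), beak (1) → 6

5-7-6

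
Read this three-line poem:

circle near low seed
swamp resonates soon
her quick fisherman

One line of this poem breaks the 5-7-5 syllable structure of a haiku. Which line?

Line 1: circle (2), near (1), low (1), seed (1) → 5 ✓
Line 2: swamp (1), resonates (3), soon (1) → 5 (expected 7)
Line 3: her (1), quick (1), fisherman (3) → 5 ✓

The second line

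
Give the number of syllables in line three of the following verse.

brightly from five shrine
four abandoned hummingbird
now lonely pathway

Line three: "now lonely pathway": 1+2+2 = 5

5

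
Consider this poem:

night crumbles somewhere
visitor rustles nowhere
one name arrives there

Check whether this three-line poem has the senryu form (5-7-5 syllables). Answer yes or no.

Line 1: "night crumbles somewhere": 1+2+2 = 5 ✓
Line 2: "visitor rustles nowhere": 3+2+2 = 7 ✓
Line 3: "one name arrives there": 1+1+2+1 = 5 ✓

Yes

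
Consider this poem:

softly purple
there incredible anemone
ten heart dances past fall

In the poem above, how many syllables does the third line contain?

6

The third line: "ten heart dances past fall": 1+1+2+1+1 = 6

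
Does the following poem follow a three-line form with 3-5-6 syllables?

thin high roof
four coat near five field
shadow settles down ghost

Line 1: thin (1), high (1), roof (1) → 3 ✓
Line 2: four (1), coat (1), near (1), five (1), field (1) → 5 ✓
Line 3: shadow (2), settles (2), down (1), ghost (1) → 6 ✓

Yes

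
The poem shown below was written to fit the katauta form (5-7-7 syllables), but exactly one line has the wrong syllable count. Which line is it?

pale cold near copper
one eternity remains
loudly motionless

Line 3

Line 1: pale(1) + cold(1) + near(1) + copper(2) = 5 ✓
Line 2: one(1) + eternity(4) + remains(2) = 7 ✓
Line 3: loudly(2) + motionless(3) = 5 (expected 7)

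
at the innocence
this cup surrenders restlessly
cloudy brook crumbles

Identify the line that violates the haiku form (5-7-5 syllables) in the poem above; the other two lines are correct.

Line 1: at(1) + the(1) + innocence(3) = 5 ✓
Line 2: this(1) + cup(1) + surrenders(3) + restlessly(3) = 8 (expected 7)
Line 3: cloudy(2) + brook(1) + crumbles(2) = 5 ✓

Line 2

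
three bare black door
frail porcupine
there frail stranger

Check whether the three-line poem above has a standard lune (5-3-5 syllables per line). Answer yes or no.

Line 1: three (1), bare (1), black (1), door (1) → 4 (expected 5)
Line 2: frail (1), porcupine (3) → 4 (expected 3)
Line 3: there (1), frail (1), stranger (2) → 4 (expected 5)

No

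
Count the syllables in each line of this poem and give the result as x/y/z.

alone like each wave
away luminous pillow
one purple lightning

5/7/5

Line 1: "alone like each wave": 2+1+1+1 = 5
Line 2: "away luminous pillow": 2+3+2 = 7
Line 3: "one purple lightning": 1+2+2 = 5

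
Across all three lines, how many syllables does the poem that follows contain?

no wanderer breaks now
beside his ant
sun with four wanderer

16

Line 1: no(1) + wanderer(3) + breaks(1) + now(1) = 6
Line 2: beside(2) + his(1) + ant(1) = 4
Line 3: sun(1) + with(1) + four(1) + wanderer(3) = 6
Total: 6 + 4 + 6 = 16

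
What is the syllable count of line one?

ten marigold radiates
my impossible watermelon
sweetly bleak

7

Line one: ten(1) + marigold(3) + radiates(3) = 7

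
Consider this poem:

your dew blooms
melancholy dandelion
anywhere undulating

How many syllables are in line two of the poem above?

Line two: melancholy (4), dandelion (4) → 8

8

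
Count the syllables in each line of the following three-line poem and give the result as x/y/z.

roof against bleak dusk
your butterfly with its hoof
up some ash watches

5/7/5

Line 1: "roof against bleak dusk": 1+2+1+1 = 5
Line 2: "your butterfly with its hoof": 1+3+1+1+1 = 7
Line 3: "up some ash watches": 1+1+1+2 = 5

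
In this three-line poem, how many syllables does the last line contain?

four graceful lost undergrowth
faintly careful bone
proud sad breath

3

The last line: "proud sad breath": 1+1+1 = 3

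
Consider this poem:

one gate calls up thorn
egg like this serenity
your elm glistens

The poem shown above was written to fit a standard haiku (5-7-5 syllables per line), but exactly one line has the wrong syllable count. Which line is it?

Line 3

Line 1: "one gate calls up thorn": 1+1+1+1+1 = 5 ✓
Line 2: "egg like this serenity": 1+1+1+4 = 7 ✓
Line 3: "your elm glistens": 1+1+2 = 4 (expected 5)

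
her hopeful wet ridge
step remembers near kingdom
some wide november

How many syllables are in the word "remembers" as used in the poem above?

3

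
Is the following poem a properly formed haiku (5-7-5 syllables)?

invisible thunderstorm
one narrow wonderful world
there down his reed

No

Line 1: invisible(4) + thunderstorm(3) = 7 (expected 5)
Line 2: one(1) + narrow(2) + wonderful(3) + world(1) = 7 ✓
Line 3: there(1) + down(1) + his(1) + reed(1) = 4 (expected 5)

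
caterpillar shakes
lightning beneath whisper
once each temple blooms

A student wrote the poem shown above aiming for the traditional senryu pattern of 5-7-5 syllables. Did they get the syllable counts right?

No

Line 1: "caterpillar shakes": 4+1 = 5 ✓
Line 2: "lightning beneath whisper": 2+2+2 = 6 (expected 7)
Line 3: "once each temple blooms": 1+1+2+1 = 5 ✓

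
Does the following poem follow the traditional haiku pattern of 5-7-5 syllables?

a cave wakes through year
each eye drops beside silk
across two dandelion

Line 1: "a cave wakes through year": 1+1+1+1+1 = 5 ✓
Line 2: "each eye drops beside silk": 1+1+1+2+1 = 6 (expected 7)
Line 3: "across two dandelion": 2+1+4 = 7 (expected 5)

No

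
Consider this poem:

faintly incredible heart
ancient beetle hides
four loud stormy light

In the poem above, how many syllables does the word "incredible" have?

4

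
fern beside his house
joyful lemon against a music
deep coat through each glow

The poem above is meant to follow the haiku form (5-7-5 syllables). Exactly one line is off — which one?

Line 1: "fern beside his house": 1+2+1+1 = 5 ✓
Line 2: "joyful lemon against a music": 2+2+2+1+2 = 9 (expected 7)
Line 3: "deep coat through each glow": 1+1+1+1+1 = 5 ✓

The second line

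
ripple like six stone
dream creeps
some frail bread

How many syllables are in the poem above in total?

Line 1: ripple (2), like (1), six (1), stone (1) → 5
Line 2: dream (1), creeps (1) → 2
Line 3: some (1), frail (1), bread (1) → 3
Total: 5 + 2 + 3 = 10

10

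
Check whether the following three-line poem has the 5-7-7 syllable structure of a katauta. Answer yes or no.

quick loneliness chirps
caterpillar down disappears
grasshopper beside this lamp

Line 1: quick (1), loneliness (3), chirps (1) → 5 ✓
Line 2: caterpillar (4), down (1), disappears (3) → 8 (expected 7)
Line 3: grasshopper (3), beside (2), this (1), lamp (1) → 7 ✓

No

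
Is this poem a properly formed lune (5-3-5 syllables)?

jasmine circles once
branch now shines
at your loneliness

Yes

Line 1: "jasmine circles once": 2+2+1 = 5 ✓
Line 2: "branch now shines": 1+1+1 = 3 ✓
Line 3: "at your loneliness": 1+1+3 = 5 ✓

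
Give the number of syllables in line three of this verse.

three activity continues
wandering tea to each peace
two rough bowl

Line three: "two rough bowl": 1+1+1 = 3

3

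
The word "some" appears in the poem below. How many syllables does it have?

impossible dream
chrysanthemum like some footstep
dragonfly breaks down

1

"some" has 1 syllable.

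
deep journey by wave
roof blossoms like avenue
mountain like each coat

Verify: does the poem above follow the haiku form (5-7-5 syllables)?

Line 1: deep (1), journey (2), by (1), wave (1) → 5 ✓
Line 2: roof (1), blossoms (2), like (1), avenue (3) → 7 ✓
Line 3: mountain (2), like (1), each (1), coat (1) → 5 ✓

Yes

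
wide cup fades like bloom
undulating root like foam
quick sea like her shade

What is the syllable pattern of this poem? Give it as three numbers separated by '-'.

5-7-5

Line 1: wide(1) + cup(1) + fades(1) + like(1) + bloom(1) = 5
Line 2: undulating(4) + root(1) + like(1) + foam(1) = 7
Line 3: quick(1) + sea(1) + like(1) + her(1) + shade(1) = 5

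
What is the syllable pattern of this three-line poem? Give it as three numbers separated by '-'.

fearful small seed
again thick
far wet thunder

Line 1: "fearful small seed": 2+1+1 = 4
Line 2: "again thick": 2+1 = 3
Line 3: "far wet thunder": 1+1+2 = 4

4-3-4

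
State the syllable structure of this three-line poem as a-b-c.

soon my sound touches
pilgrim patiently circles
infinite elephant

Line 1: soon (1), my (1), sound (1), touches (2) → 5
Line 2: pilgrim (2), patiently (3), circles (2) → 7
Line 3: infinite (3), elephant (3) → 6

5-7-6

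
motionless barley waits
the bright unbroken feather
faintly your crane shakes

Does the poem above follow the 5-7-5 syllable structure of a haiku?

Line 1: motionless (3), barley (2), waits (1) → 6 (expected 5)
Line 2: the (1), bright (1), unbroken (3), feather (2) → 7 ✓
Line 3: faintly (2), your (1), crane (1), shakes (1) → 5 ✓

No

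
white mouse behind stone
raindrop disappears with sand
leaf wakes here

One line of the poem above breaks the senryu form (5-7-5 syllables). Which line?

Line 1: white (1), mouse (1), behind (2), stone (1) → 5 ✓
Line 2: raindrop (2), disappears (3), with (1), sand (1) → 7 ✓
Line 3: leaf (1), wakes (1), here (1) → 3 (expected 5)

Line 3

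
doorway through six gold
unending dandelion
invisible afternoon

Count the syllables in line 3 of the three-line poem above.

7

Line 3: invisible(4) + afternoon(3) = 7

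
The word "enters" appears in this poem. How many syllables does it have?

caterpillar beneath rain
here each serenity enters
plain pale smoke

2

"enters" has 2 syllables.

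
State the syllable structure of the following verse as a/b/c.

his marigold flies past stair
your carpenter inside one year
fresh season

7/8/3

Line 1: his (1), marigold (3), flies (1), past (1), stair (1) → 7
Line 2: your (1), carpenter (3), inside (2), one (1), year (1) → 8
Line 3: fresh (1), season (2) → 3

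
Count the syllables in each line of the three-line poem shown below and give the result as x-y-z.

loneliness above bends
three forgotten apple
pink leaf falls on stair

6-6-5

Line 1: "loneliness above bends": 3+2+1 = 6
Line 2: "three forgotten apple": 1+3+2 = 6
Line 3: "pink leaf falls on stair": 1+1+1+1+1 = 5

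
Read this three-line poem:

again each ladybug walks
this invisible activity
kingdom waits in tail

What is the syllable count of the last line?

5

The last line: kingdom (2), waits (1), in (1), tail (1) → 5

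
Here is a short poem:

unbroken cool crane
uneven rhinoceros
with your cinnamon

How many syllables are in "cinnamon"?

3

"cinnamon" has 3 syllables.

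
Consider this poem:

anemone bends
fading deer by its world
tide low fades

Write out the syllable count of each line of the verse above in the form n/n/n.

5/6/3

Line 1: anemone (4), bends (1) → 5
Line 2: fading (2), deer (1), by (1), its (1), world (1) → 6
Line 3: tide (1), low (1), fades (1) → 3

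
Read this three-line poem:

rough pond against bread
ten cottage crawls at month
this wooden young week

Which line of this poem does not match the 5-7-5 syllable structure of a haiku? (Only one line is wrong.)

The second line

Line 1: rough (1), pond (1), against (2), bread (1) → 5 ✓
Line 2: ten (1), cottage (2), crawls (1), at (1), month (1) → 6 (expected 7)
Line 3: this (1), wooden (2), young (1), week (1) → 5 ✓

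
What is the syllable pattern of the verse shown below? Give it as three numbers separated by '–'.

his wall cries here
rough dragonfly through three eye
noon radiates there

4–7–5

Line 1: his(1) + wall(1) + cries(1) + here(1) = 4
Line 2: rough(1) + dragonfly(3) + through(1) + three(1) + eye(1) = 7
Line 3: noon(1) + radiates(3) + there(1) = 5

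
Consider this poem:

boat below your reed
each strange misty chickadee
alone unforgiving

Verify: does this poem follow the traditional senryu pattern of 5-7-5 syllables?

No

Line 1: boat(1) + below(2) + your(1) + reed(1) = 5 ✓
Line 2: each(1) + strange(1) + misty(2) + chickadee(3) = 7 ✓
Line 3: alone(2) + unforgiving(4) = 6 (expected 5)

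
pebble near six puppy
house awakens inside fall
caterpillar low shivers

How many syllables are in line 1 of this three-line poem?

Line 1: "pebble near six puppy": 2+1+1+2 = 6

6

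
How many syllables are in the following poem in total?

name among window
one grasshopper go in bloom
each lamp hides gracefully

18

Line 1: name (1), among (2), window (2) → 5
Line 2: one (1), grasshopper (3), go (1), in (1), bloom (1) → 7
Line 3: each (1), lamp (1), hides (1), gracefully (3) → 6
Total: 5 + 7 + 6 = 18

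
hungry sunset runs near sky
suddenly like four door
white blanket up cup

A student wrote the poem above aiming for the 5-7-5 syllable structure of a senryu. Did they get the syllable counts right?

No

Line 1: hungry(2) + sunset(2) + runs(1) + near(1) + sky(1) = 7 (expected 5)
Line 2: suddenly(3) + like(1) + four(1) + door(1) = 6 (expected 7)
Line 3: white(1) + blanket(2) + up(1) + cup(1) = 5 ✓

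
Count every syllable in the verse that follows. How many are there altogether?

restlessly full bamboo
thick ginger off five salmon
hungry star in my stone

Line 1: "restlessly full bamboo": 3+1+2 = 6
Line 2: "thick ginger off five salmon": 1+2+1+1+2 = 7
Line 3: "hungry star in my stone": 2+1+1+1+1 = 6
Total: 6 + 7 + 6 = 19

19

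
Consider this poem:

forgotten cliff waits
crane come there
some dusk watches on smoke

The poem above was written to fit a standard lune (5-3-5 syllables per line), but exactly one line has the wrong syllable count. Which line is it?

Line 1: forgotten(3) + cliff(1) + waits(1) = 5 ✓
Line 2: crane(1) + come(1) + there(1) = 3 ✓
Line 3: some(1) + dusk(1) + watches(2) + on(1) + smoke(1) = 6 (expected 5)

The third line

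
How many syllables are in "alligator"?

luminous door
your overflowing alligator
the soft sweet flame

4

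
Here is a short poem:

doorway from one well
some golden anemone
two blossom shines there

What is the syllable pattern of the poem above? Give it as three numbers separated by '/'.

Line 1: doorway (2), from (1), one (1), well (1) → 5
Line 2: some (1), golden (2), anemone (4) → 7
Line 3: two (1), blossom (2), shines (1), there (1) → 5

5/7/5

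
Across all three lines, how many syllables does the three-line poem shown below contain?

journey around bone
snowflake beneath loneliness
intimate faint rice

Line 1: journey (2), around (2), bone (1) → 5
Line 2: snowflake (2), beneath (2), loneliness (3) → 7
Line 3: intimate (3), faint (1), rice (1) → 5
Total: 5 + 7 + 5 = 17

17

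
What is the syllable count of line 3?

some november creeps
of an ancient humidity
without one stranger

5

Line 3: "without one stranger": 2+1+2 = 5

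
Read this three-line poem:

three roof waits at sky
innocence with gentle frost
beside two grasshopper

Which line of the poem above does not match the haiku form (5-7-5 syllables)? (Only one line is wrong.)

The third line

Line 1: three (1), roof (1), waits (1), at (1), sky (1) → 5 ✓
Line 2: innocence (3), with (1), gentle (2), frost (1) → 7 ✓
Line 3: beside (2), two (1), grasshopper (3) → 6 (expected 5)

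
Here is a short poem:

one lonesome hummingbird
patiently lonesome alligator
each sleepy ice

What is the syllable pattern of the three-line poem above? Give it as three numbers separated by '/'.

6/9/4

Line 1: one (1), lonesome (2), hummingbird (3) → 6
Line 2: patiently (3), lonesome (2), alligator (4) → 9
Line 3: each (1), sleepy (2), ice (1) → 4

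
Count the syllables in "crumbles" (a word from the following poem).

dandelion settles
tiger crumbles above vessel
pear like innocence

2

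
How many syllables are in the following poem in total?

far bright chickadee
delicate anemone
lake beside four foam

Line 1: far (1), bright (1), chickadee (3) → 5
Line 2: delicate (3), anemone (4) → 7
Line 3: lake (1), beside (2), four (1), foam (1) → 5
Total: 5 + 7 + 5 = 17

17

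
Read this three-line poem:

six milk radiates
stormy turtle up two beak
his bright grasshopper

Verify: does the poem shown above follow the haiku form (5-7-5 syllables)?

Yes

Line 1: "six milk radiates": 1+1+3 = 5 ✓
Line 2: "stormy turtle up two beak": 2+2+1+1+1 = 7 ✓
Line 3: "his bright grasshopper": 1+1+3 = 5 ✓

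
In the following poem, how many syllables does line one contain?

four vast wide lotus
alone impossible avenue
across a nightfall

5

Line one: "four vast wide lotus": 1+1+1+2 = 5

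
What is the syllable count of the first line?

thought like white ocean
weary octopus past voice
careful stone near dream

The first line: thought(1) + like(1) + white(1) + ocean(2) = 5

5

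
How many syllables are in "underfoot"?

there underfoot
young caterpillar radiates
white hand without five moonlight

3

"underfoot" has 3 syllables.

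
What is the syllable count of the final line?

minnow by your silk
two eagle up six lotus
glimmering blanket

The final line: glimmering(3) + blanket(2) = 5

5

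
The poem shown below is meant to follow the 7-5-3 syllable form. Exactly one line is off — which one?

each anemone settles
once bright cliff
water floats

Line 1: each(1) + anemone(4) + settles(2) = 7 ✓
Line 2: once(1) + bright(1) + cliff(1) = 3 (expected 5)
Line 3: water(2) + floats(1) = 3 ✓

The second line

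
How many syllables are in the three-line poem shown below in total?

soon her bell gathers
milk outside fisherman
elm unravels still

Line 1: "soon her bell gathers": 1+1+1+2 = 5
Line 2: "milk outside fisherman": 1+2+3 = 6
Line 3: "elm unravels still": 1+3+1 = 5
Total: 5 + 6 + 5 = 16

16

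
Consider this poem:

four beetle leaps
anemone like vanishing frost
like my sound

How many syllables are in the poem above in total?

16

Line 1: four(1) + beetle(2) + leaps(1) = 4
Line 2: anemone(4) + like(1) + vanishing(3) + frost(1) = 9
Line 3: like(1) + my(1) + sound(1) = 3
Total: 4 + 9 + 3 = 16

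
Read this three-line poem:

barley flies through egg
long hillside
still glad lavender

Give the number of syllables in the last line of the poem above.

5

The last line: still (1), glad (1), lavender (3) → 5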